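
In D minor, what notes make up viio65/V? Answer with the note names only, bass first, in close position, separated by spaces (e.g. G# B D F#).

B D F G#

The slash marks an applied leading-tone chord: viio of V. In D minor, V is A, so the leading tone to it is G#, a half step below.
Building a fully diminished seventh chord on G# gives G#-B-D-F.
The figured bass 65 indicates first inversion, placing the third (B) in the bass: B-D-F-G#.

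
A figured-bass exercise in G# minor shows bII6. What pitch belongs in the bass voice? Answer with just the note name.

C#

bII in G# minor has root A; the chord is A-C#-E.
The figure 6 means first inversion — the third is in the bass.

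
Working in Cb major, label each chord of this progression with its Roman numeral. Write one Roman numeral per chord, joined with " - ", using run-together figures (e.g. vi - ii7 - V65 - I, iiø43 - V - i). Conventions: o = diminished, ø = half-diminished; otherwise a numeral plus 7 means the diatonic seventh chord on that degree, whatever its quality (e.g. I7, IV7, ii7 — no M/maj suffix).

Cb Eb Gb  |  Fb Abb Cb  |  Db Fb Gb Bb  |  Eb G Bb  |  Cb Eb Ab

Cb-Eb-Gb: major triad on Cb = scale degree 1 → I.
Fb-Abb-Cb is non-diatonic — iv, a mixture chord from Cb minor.
Db-Fb-Gb-Bb has root Gb, degree 5 in Cb major, so V43.
Eb-G-Bb is the secondary dominant of vi (major triad on Eb): V/vi.
Cb-Eb-Ab: root Ab is the submediant; minor triad there is vi6.

I - iv - V43 - V/vi - vi6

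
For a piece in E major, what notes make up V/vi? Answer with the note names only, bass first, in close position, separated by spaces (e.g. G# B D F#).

G# B# D#

The slash means an applied dominant: we want the dominant of vi. In E major, vi is C# minor, and its dominant is built on G#.
Building a major triad on G# gives G#-B#-D#.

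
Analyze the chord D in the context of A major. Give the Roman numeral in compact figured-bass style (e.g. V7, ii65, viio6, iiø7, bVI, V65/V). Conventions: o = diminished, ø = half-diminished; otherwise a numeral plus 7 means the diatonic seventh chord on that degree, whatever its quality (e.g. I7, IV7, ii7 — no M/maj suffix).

IV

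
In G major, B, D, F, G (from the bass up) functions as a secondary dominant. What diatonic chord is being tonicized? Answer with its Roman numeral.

IV

The chord is a dominant seventh chord on G.
A dominant resolves down a perfect fifth: G → C. In G major, C is scale degree 4, i.e. IV.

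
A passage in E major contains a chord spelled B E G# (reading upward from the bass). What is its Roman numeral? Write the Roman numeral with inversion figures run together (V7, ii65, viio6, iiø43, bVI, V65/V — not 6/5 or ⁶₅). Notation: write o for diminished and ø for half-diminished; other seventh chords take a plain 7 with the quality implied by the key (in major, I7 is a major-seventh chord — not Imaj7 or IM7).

The pitches E-G#-B form a major triad rooted on E.
In E major, E is the tonic; the diatonic major triad there is I.
With B in the bass the chord is in second inversion, so the figured bass is 64.

I64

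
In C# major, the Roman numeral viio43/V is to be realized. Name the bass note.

C#

The applied chord viio43/V is rooted on F##: F##-A#-C#-E.
The figure 43 means second inversion — the fifth is in the bass.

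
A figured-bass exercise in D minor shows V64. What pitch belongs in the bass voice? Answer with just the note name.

E

V in D minor has root A; the chord is A-C#-E.
The figure 64 means second inversion — the fifth is in the bass.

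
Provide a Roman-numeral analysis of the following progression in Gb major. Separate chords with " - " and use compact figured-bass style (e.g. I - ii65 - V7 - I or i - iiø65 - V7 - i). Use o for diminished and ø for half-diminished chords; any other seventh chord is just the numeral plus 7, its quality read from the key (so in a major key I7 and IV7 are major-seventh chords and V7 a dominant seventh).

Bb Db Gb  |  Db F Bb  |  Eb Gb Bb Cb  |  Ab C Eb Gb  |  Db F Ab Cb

Bb-Db-Gb has root Gb, degree 1 in Gb major, so I6.
Db-F-Bb: minor triad on Bb = scale degree 3 → iii6.
Eb-Gb-Bb-Cb: root Cb is the subdominant; major seventh chord there is IV65.
Ab-C-Eb-Gb is the secondary dominant of V (dominant seventh chord on Ab): V7/V.
Db-F-Ab-Cb: root Db is the dominant; dominant seventh chord there is V7.

I6 - iii6 - IV65 - V7/V - V7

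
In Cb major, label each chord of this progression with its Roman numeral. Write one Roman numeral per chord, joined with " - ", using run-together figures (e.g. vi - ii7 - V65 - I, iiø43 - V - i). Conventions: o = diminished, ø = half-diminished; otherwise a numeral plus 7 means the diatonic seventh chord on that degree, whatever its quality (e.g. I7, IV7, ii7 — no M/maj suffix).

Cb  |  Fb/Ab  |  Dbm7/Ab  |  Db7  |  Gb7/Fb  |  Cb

Cb: major triad on Cb = scale degree 1 → I.
Fb/Ab has root Fb, degree 4 in Cb major, so IV6.
Dbm7/Ab has root Db, degree 2 in Cb major, so ii43.
Db7 is the secondary dominant of V (dominant seventh chord on Db): V7/V.
Gb7/Fb: root Gb is the dominant; dominant seventh chord there is V42.
Cb has root Cb, degree 1 in Cb major, so I.

I - IV6 - ii43 - V7/V - V42 - I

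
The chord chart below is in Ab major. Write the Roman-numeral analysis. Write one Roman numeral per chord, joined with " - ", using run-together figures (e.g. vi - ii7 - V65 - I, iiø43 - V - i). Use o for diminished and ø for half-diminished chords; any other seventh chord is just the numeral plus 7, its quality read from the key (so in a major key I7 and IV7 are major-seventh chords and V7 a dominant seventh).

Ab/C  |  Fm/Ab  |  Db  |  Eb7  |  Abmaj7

I6 - vi6 - IV - V7 - I7

Ab/C has root Ab, degree 1 in Ab major, so I6.
Fm/Ab: root F is the submediant; minor triad there is vi6.
Db has root Db, degree 4 in Ab major, so IV.
Eb7 has root Eb, degree 5 in Ab major, so V7.
Abmaj7: major seventh chord on Ab = scale degree 1 → I7.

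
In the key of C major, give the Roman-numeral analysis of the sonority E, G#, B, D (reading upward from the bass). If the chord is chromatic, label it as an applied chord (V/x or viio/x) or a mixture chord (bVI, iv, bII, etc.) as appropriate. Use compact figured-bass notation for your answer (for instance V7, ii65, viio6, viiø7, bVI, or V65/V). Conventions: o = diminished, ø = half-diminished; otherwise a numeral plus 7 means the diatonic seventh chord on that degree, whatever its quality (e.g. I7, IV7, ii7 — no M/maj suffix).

V7/vi

The pitches E-G#-B-D form a dominant seventh chord rooted on E.
E is not a diatonic chord root with this quality in C major, but it lies a perfect fifth above A (vi), so the chord functions as an applied dominant of vi.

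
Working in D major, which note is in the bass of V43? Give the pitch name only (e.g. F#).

V in D major has root A; the chord is A-C#-E-G.
The figure 43 means second inversion — the fifth is in the bass.

E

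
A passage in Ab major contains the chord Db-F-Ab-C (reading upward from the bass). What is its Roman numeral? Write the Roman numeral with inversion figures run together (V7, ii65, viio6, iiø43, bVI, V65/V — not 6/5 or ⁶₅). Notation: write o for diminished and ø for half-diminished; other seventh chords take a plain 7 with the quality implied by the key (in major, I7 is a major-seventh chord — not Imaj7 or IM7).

IV7

The pitches Db-F-Ab-C form a major seventh chord rooted on Db.
In Ab major, Db is the subdominant; the diatonic major seventh chord there is IV7.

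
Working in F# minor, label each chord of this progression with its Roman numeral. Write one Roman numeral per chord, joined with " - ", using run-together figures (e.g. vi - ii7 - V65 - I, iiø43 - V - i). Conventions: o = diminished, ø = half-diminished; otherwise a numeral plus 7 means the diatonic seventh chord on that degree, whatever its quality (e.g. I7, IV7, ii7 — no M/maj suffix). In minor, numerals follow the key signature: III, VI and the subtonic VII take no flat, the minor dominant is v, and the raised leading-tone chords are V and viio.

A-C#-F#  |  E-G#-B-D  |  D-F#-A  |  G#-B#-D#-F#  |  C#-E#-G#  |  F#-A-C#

A-C#-F#: minor triad on F# = scale degree 1 → i6.
E-G#-B-D: root E is the subtonic; dominant seventh chord there is VII7.
D-F#-A: root D is the submediant; major triad there is VI.
G#-B#-D#-F#: chromatic; G# is V of V, so V7/V.
C#-E#-G#: major triad on C# = scale degree 5 → V.
F#-A-C# has root F#, degree 1 in F# minor, so i.

i6 - VII7 - VI - V7/V - V - i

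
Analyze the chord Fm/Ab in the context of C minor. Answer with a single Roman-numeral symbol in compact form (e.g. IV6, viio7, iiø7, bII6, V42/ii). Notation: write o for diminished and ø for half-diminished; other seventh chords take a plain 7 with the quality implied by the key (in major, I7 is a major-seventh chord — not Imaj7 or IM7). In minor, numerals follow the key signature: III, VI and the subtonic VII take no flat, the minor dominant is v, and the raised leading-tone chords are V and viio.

The pitches F-Ab-C form a minor triad rooted on F.
In C minor, F is the subdominant; the diatonic minor triad there is iv.
With Ab in the bass the chord is in first inversion, so the figured bass is 6.

iv6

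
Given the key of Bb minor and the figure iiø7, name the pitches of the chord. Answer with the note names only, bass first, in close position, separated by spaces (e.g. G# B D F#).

C Eb Gb Bb

The numeral's case and figure indicate a half-diminished seventh chord. In Bb minor its root, the second degree, is C.
Stacking thirds from C gives C-Eb-Gb-Bb.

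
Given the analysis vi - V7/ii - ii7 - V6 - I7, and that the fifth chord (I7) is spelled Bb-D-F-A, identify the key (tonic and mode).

The chord Bbmaj7 is a major seventh chord rooted on Bb; its label is I7.
If Bb is scale degree 1 and the mode makes that degree carry a major seventh chord, the tonic is Bb and the mode is major.

Bb major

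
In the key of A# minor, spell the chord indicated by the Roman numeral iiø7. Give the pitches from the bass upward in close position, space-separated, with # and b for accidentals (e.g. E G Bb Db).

B# D# F# A#

In A# minor, the supertonic is B#, and the diatonic chord built there is a half-diminished seventh chord.
Stacking thirds from B# gives B#-D#-F#-A#.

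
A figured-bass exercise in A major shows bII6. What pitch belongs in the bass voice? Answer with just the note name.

D

bII in A major has root Bb; the chord is Bb-D-F.
The figure 6 means first inversion — the third is in the bass.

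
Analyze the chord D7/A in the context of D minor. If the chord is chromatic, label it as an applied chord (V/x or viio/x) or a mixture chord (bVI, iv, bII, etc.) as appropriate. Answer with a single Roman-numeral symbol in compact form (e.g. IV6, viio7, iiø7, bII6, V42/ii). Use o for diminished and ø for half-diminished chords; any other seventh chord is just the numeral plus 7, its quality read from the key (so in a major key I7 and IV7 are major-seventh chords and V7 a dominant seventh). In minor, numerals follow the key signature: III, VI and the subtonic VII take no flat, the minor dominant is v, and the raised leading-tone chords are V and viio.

V43/iv

The pitches D-F#-A-C form a dominant seventh chord rooted on D.
D is not a diatonic chord root with this quality in D minor, but it lies a perfect fifth above G (iv), so the chord functions as an applied dominant of iv.
With A in the bass the chord is in second inversion, so the figured bass is 43.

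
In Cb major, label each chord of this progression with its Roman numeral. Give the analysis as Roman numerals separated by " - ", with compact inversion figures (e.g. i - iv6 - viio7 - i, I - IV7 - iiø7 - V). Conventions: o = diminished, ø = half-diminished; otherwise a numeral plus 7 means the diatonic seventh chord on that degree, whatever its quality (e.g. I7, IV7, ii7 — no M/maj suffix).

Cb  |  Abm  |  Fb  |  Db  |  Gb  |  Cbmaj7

I - vi - IV - V/V - V - I7

Cb: root Cb is the tonic; major triad there is I.
Abm has root Ab, degree 6 in Cb major, so vi.
Fb has root Fb, degree 4 in Cb major, so IV.
Db is the secondary dominant of V (major triad on Db): V/V.
Gb: root Gb is the dominant; major triad there is V.
Cbmaj7: root Cb is the tonic; major seventh chord there is I7.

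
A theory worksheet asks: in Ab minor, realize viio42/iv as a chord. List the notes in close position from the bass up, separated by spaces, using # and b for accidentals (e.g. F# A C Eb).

Bbb C Eb Gb

viio42/iv is a secondary leading-tone chord. The target iv is Db in Ab minor; the applied chord is rooted a semitone below, on C.
Building a fully diminished seventh chord on C gives C-Eb-Gb-Bbb.
With the 42 figure the chord is in third inversion; from the bass Bbb upward in close position it reads Bbb-C-Eb-Gb.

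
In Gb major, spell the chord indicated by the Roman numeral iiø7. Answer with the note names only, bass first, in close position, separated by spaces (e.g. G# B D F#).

iiø7 is the half-diminished supertonic seventh, borrowed from the parallel minor. In Gb major that root is Ab.
So the chord is Ab-Cb-Ebb-Gb.

Ab Cb Ebb Gb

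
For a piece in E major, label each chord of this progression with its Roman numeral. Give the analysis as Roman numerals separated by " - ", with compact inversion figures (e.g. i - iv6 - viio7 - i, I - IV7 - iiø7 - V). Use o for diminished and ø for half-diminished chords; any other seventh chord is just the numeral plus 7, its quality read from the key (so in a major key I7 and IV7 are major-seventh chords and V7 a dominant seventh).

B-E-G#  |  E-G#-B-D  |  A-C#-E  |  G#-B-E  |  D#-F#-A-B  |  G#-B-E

I64 - V7/IV - IV - I6 - V65 - I6

B-E-G# has root E, degree 1 in E major, so I64.
E-G#-B-D: chromatic; E is V of IV, so V7/IV.
A-C#-E has root A, degree 4 in E major, so IV.
G#-B-E: major triad on E = scale degree 1 → I6.
D#-F#-A-B: dominant seventh chord on B = scale degree 5 → V65.
G#-B-E: major triad on E = scale degree 1 → I6.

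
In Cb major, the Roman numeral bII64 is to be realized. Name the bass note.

Abb

bII in Cb major has root Dbb; the chord is Dbb-Fb-Abb.
The figure 64 means second inversion — the fifth is in the bass.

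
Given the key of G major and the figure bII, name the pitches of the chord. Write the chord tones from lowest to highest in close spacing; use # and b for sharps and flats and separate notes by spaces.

Ab C Eb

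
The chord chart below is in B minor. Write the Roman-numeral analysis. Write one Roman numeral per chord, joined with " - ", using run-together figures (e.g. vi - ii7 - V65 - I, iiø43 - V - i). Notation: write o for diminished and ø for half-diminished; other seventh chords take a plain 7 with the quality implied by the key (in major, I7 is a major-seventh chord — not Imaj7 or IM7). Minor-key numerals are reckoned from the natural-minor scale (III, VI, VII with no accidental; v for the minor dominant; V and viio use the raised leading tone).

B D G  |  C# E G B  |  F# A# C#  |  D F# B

VI6 - iiø7 - V - i6

B-D-G: major triad on G = scale degree 6 → VI6.
C#-E-G-B: half-diminished seventh chord on C# = scale degree 2 → iiø7.
F#-A#-C#: root F# is the dominant; major triad there is V.
D-F#-B has root B, degree 1 in B minor, so i6.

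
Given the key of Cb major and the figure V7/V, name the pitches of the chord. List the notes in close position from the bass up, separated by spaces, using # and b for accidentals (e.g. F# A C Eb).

V7/V is a secondary dominant — the dominant seventh of V. V in Cb major is Gb, so the applied chord's root is Db, a perfect fifth above.
Building a dominant seventh chord on Db gives Db-F-Ab-Cb.

Db F Ab Cb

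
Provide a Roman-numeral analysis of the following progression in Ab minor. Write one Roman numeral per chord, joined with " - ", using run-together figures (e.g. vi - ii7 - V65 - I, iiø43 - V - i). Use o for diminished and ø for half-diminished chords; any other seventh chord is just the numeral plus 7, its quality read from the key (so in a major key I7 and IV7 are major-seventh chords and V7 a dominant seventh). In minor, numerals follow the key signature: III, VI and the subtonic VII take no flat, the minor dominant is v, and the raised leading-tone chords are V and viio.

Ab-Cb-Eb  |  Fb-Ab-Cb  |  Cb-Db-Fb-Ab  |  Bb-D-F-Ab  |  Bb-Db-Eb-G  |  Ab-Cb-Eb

Ab-Cb-Eb: minor triad on Ab = scale degree 1 → i.
Fb-Ab-Cb has root Fb, degree 6 in Ab minor, so VI.
Cb-Db-Fb-Ab has root Db, degree 4 in Ab minor, so iv42.
Bb-D-F-Ab: a dominant seventh chord on Bb, the applied dominant of V → V7/V.
Bb-Db-Eb-G has root Eb, degree 5 in Ab minor, so V43.
Ab-Cb-Eb has root Ab, degree 1 in Ab minor, so i.

i - VI - iv42 - V7/V - V43 - i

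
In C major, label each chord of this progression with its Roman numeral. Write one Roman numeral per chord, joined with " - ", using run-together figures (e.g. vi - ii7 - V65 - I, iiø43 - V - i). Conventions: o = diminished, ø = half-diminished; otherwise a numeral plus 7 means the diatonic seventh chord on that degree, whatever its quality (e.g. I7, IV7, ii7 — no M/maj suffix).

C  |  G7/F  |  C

I - V42 - I

C has root C, degree 1 in C major, so I.
G7/F: root G is the dominant; dominant seventh chord there is V42.
C: major triad on C = scale degree 1 → I.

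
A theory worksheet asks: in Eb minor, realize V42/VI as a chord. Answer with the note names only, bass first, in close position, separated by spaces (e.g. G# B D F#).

Fb Gb Bb Db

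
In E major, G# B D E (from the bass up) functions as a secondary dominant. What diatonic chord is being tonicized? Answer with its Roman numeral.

The chord is a dominant seventh chord on E.
A dominant resolves down a perfect fifth: E → A. In E major, A is scale degree 4, i.e. IV.

IV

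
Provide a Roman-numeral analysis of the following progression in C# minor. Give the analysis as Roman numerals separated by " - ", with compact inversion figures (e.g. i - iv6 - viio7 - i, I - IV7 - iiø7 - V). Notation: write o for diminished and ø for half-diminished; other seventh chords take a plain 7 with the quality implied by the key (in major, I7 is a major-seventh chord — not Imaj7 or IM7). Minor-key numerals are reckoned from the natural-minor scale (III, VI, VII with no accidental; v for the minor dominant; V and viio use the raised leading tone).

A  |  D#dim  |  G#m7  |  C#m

A: major triad on A = scale degree 6 → VI.
D#dim: root D# is the supertonic; diminished triad there is iio.
G#m7: minor seventh chord on G# = scale degree 5 → v7.
C#m: root C# is the tonic; minor triad there is i.

VI - iio - v7 - i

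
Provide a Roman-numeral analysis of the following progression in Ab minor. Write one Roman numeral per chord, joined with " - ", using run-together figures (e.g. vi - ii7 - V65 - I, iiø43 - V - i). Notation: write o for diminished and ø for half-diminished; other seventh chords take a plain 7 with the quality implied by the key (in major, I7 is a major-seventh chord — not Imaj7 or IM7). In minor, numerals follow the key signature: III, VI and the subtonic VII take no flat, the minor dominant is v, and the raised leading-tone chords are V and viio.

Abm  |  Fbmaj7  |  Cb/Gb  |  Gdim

i - VI7 - III64 - viio

Abm: root Ab is the tonic; minor triad there is i.
Fbmaj7: root Fb is the submediant; major seventh chord there is VI7.
Cb/Gb: major triad on Cb = scale degree 3 → III64.
Gdim: root G is the leading tone; diminished triad there is viio.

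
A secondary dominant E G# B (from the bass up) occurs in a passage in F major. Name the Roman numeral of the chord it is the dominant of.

The chord is a major triad on E.
A dominant resolves down a perfect fifth: E → A. In F major, A is scale degree 3, i.e. iii.

iii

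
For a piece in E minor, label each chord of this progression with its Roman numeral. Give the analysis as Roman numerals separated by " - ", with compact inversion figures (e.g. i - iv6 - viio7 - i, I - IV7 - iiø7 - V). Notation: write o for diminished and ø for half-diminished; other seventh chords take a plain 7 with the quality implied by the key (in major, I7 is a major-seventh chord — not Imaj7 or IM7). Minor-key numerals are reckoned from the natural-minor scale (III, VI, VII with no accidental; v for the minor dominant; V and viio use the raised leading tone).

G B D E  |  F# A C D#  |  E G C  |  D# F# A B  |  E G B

i65 - viio65 - VI6 - V65 - i

G-B-D-E: minor seventh chord on E = scale degree 1 → i65.
F#-A-C-D#: root D# is the leading tone; fully diminished seventh chord there is viio65.
E-G-C: major triad on C = scale degree 6 → VI6.
D#-F#-A-B: dominant seventh chord on B = scale degree 5 → V65.
E-G-B: root E is the tonic; minor triad there is i.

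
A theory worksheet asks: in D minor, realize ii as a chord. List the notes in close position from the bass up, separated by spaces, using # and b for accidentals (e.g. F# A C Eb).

E G B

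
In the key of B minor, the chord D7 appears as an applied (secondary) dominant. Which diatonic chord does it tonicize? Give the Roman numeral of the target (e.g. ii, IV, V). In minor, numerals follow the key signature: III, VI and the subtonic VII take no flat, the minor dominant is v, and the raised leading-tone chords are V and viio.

VI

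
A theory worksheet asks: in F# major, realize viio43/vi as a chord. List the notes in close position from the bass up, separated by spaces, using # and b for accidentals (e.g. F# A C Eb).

G# B C## E#

The slash marks an applied leading-tone chord: viio of vi. In F# major, vi is D#, so the leading tone to it is C##, a half step below.
Building a fully diminished seventh chord on C## gives C##-E#-G#-B.
With the 43 figure the chord is in second inversion; from the bass G# upward in close position it reads G#-B-C##-E#.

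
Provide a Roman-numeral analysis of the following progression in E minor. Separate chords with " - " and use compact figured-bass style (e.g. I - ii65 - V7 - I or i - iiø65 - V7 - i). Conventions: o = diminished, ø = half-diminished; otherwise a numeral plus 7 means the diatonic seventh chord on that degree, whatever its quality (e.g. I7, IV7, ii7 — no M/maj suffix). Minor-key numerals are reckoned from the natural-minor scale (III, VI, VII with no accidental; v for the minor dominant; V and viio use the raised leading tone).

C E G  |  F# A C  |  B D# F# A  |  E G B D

C-E-G: major triad on C = scale degree 6 → VI.
F#-A-C: diminished triad on F# = scale degree 2 → iio.
B-D#-F#-A has root B, degree 5 in E minor, so V7.
E-G-B-D: minor seventh chord on E = scale degree 1 → i7.

VI - iio - V7 - i7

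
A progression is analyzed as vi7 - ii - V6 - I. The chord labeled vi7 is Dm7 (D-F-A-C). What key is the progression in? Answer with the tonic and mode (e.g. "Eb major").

F major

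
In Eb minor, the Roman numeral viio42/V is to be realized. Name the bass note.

Gb

The applied chord viio42/V is rooted on A: A-C-Eb-Gb.
The figure 42 means third inversion — the seventh is in the bass.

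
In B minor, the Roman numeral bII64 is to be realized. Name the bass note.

G

bII in B minor has root C; the chord is C-E-G.
The figure 64 means second inversion — the fifth is in the bass.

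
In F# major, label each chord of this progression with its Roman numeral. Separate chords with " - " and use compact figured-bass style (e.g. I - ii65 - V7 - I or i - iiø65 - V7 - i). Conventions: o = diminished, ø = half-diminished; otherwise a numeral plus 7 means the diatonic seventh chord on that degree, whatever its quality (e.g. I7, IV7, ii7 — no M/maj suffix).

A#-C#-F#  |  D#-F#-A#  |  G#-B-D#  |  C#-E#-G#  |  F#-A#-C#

A#-C#-F#: root F# is the tonic; major triad there is I6.
D#-F#-A#: root D# is the submediant; minor triad there is vi.
G#-B-D# has root G#, degree 2 in F# major, so ii.
C#-E#-G#: major triad on C# = scale degree 5 → V.
F#-A#-C#: major triad on F# = scale degree 1 → I.

I6 - vi - ii - V - I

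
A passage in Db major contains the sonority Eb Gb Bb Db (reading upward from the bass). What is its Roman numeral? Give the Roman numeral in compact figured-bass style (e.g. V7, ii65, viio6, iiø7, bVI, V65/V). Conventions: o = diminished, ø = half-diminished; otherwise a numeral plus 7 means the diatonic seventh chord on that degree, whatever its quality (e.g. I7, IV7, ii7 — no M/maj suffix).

Stacked in thirds the chord is Eb-Gb-Bb-Db: a minor seventh chord on Eb.
Eb is scale degree 2 in Db major, and a minor seventh chord on that degree is written ii7.

ii7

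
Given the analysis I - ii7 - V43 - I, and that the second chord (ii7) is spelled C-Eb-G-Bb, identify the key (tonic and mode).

The chord Cm7 is a minor seventh chord rooted on C; its label is ii7.
Counting down one scale step from C places the tonic on Bb; a minor seventh chord on degree 2 is diatonic only in major.

Bb major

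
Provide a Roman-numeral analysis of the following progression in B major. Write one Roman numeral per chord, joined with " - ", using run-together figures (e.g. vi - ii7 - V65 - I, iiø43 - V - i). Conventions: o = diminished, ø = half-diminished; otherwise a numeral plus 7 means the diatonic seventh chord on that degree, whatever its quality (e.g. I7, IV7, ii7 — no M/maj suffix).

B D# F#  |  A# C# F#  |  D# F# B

B-D#-F# has root B, degree 1 in B major, so I.
A#-C#-F#: major triad on F# = scale degree 5 → V6.
D#-F#-B: major triad on B = scale degree 1 → I6.

I - V6 - I6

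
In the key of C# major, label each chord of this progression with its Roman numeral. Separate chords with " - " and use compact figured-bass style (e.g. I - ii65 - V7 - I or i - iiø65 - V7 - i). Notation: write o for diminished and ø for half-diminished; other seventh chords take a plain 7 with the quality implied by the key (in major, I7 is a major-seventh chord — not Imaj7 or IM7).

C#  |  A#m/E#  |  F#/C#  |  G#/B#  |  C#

I - vi64 - IV64 - V6 - I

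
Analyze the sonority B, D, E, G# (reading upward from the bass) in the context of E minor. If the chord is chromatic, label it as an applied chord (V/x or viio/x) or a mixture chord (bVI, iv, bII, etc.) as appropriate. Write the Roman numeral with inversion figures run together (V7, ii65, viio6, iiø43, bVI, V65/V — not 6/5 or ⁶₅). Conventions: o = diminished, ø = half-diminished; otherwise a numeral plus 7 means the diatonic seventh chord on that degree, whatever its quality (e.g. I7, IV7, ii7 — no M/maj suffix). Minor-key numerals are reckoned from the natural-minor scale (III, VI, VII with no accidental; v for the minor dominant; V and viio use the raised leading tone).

The pitches E-G#-B-D form a dominant seventh chord rooted on E.
E is not a diatonic chord root with this quality in E minor, but it lies a perfect fifth above A (iv), so the chord functions as an applied dominant of iv.
With B in the bass the chord is in second inversion, so the figured bass is 43.

V43/iv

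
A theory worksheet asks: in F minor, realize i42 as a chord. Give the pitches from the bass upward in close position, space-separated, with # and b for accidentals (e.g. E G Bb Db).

Eb F Ab C

In F minor, scale degree 1 is F, and the diatonic chord built there is a minor seventh chord.
That chord is spelled F-Ab-C-Eb.
With the 42 figure the chord is in third inversion; from the bass Eb upward in close position it reads Eb-F-Ab-C.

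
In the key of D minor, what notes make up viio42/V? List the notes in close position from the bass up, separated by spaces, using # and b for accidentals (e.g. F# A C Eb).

viio42/V is a secondary leading-tone chord. The target V is A in D minor; the applied chord is rooted a semitone below, on G#.
Building a fully diminished seventh chord on G# gives G#-B-D-F.
With the 42 figure the chord is in third inversion; from the bass F upward in close position it reads F-G#-B-D.

F G# B D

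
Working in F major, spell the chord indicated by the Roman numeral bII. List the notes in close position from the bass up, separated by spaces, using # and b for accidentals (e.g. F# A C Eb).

Gb Bb Db

bII is the Neapolitan chord — a major triad on the lowered second degree. In F major that root is Gb.
So the chord is Gb-Bb-Db.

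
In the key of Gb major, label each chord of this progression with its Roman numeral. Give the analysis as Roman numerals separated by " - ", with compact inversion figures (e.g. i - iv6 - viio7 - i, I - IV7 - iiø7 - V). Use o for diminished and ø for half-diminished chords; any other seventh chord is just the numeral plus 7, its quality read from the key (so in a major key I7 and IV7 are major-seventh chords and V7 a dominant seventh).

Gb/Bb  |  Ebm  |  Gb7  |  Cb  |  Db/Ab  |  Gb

I6 - vi - V7/IV - IV - V64 - I

Gb/Bb has root Gb, degree 1 in Gb major, so I6.
Ebm: minor triad on Eb = scale degree 6 → vi.
Gb7: a dominant seventh chord on Gb, the applied dominant of IV → V7/IV.
Cb: root Cb is the subdominant; major triad there is IV.
Db/Ab: major triad on Db = scale degree 5 → V64.
Gb has root Gb, degree 1 in Gb major, so I.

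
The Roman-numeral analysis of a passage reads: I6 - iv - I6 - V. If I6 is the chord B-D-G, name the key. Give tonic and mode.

G major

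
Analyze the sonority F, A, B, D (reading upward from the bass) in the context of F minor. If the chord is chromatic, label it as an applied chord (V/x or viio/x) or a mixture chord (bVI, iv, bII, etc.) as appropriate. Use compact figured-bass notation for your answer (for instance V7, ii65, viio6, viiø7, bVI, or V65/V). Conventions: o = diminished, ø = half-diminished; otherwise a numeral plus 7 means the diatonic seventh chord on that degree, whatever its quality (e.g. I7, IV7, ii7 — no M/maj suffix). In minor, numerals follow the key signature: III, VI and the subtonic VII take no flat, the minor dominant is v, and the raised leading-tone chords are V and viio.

viiø43/V

The pitches B-D-F-A form a half-diminished seventh chord rooted on B.
B sits a half step below C (V in F minor); a diminished chord there is the applied leading-tone chord of V.
With F in the bass the chord is in second inversion, so the figured bass is 43.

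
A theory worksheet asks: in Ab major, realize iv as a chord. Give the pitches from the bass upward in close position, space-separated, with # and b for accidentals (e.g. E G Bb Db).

Db Fb Ab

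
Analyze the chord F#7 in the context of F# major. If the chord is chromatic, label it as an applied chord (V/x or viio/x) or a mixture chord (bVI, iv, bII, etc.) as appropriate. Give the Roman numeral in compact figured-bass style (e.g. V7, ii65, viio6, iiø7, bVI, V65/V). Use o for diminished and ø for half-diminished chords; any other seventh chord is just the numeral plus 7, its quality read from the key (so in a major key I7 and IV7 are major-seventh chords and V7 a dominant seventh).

Stacked in thirds the chord is F#-A#-C#-E: a dominant seventh chord on F#.
F# is not a diatonic chord root with this quality in F# major, but it lies a perfect fifth above B (IV), so the chord functions as an applied dominant of IV.

V7/IV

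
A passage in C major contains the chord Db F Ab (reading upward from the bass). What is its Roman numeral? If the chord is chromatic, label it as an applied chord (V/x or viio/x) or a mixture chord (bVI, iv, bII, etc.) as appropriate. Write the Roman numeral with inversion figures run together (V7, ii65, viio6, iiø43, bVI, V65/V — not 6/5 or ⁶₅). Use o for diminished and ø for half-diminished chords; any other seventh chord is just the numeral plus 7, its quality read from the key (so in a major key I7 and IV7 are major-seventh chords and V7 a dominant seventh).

Stacked in thirds the chord is Db-F-Ab: a major triad on Db.
Db is the lowered second degree of C major (diatonic 2 would be D). This is the Neapolitan chord — a major triad on the lowered second degree.

bII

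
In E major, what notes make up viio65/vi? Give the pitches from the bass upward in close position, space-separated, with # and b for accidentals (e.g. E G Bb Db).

The slash marks an applied leading-tone chord: viio of vi. In E major, vi is C#, so the leading tone to it is B#, a half step below.
Building a fully diminished seventh chord on B# gives B#-D#-F#-A.
With the 65 figure the chord is in first inversion; from the bass D# upward in close position it reads D#-F#-A-B#.

D# F# A B#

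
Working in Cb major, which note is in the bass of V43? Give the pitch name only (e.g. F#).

V in Cb major has root Gb; the chord is Gb-Bb-Db-Fb.
The figure 43 means second inversion — the fifth is in the bass.

Db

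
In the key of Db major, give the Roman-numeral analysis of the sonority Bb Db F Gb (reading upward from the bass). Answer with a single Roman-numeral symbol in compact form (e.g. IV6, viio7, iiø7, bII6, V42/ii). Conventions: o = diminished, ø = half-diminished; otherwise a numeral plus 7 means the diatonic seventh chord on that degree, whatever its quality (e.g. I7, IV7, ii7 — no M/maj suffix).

IV65

Stacked in thirds the chord is Gb-Bb-Db-F: a major seventh chord on Gb.
In Db major, Gb is the subdominant; the diatonic major seventh chord there is IV7.
With Bb in the bass the chord is in first inversion, so the figured bass is 65.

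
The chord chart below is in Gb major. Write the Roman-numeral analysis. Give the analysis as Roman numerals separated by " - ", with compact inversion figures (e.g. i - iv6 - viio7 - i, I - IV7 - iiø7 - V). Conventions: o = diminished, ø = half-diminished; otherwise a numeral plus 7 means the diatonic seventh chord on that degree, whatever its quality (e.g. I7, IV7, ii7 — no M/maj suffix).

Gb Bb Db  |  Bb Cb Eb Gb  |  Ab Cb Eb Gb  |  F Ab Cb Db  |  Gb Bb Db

I - IV42 - ii7 - V65 - I

Gb-Bb-Db has root Gb, degree 1 in Gb major, so I.
Bb-Cb-Eb-Gb: major seventh chord on Cb = scale degree 4 → IV42.
Ab-Cb-Eb-Gb: root Ab is the supertonic; minor seventh chord there is ii7.
F-Ab-Cb-Db: dominant seventh chord on Db = scale degree 5 → V65.
Gb-Bb-Db has root Gb, degree 1 in Gb major, so I.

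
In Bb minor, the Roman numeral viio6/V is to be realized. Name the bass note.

G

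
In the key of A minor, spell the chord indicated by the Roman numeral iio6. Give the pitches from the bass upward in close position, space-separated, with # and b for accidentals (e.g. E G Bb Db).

The numeral's case and figure indicate a diminished triad. In A minor its root, the supertonic, is B.
Stacking thirds from B gives B-D-F.
With the 6 figure the chord is in first inversion; from the bass D upward in close position it reads D-F-B.

D F B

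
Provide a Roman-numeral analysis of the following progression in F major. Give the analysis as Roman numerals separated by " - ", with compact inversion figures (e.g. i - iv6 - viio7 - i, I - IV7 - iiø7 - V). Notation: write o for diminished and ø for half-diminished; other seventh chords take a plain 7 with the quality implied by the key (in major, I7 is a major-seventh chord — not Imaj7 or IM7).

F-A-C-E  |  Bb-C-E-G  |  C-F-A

F-A-C-E: major seventh chord on F = scale degree 1 → I7.
Bb-C-E-G: dominant seventh chord on C = scale degree 5 → V42.
C-F-A has root F, degree 1 in F major, so I64.

I7 - V42 - I64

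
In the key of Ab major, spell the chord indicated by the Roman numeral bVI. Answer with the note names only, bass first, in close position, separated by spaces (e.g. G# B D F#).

Fb Ab Cb

bVI is a major triad on the lowered sixth degree, borrowed from the parallel minor. In Ab major that root is Fb.
So the chord is Fb-Ab-Cb, a major triad.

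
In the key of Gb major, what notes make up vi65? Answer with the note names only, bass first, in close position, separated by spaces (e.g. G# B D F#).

Gb Bb Db Eb

In Gb major, the sixth degree is Eb, and the diatonic chord built there is a minor seventh chord.
Stacking thirds from Eb gives Eb-Gb-Bb-Db.
The figured bass 65 indicates first inversion, placing the third (Gb) in the bass: Gb-Bb-Db-Eb.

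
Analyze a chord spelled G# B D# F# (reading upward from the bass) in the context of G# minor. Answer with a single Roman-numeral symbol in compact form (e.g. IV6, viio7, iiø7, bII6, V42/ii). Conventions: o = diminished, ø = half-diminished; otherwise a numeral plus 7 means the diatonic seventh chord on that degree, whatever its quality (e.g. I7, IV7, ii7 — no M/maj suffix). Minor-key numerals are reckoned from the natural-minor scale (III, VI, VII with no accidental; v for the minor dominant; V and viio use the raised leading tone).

The pitches G#-B-D#-F# form a minor seventh chord rooted on G#.
G# is scale degree 1 in G# minor, and a minor seventh chord on that degree is written i7.

i7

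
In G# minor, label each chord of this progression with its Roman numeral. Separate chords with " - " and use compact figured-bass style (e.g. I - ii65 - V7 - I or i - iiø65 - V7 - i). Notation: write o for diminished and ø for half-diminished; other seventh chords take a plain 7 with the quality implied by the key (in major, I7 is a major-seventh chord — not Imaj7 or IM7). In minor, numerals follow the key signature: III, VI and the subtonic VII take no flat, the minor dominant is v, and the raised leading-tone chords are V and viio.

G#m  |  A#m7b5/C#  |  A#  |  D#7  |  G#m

i - iiø65 - V/V - V7 - i

G#m: minor triad on G# = scale degree 1 → i.
A#m7b5/C#: root A# is the supertonic; half-diminished seventh chord there is iiø65.
A# is the secondary dominant of V (major triad on A#): V/V.
D#7: root D# is the dominant; dominant seventh chord there is V7.
G#m: minor triad on G# = scale degree 1 → i.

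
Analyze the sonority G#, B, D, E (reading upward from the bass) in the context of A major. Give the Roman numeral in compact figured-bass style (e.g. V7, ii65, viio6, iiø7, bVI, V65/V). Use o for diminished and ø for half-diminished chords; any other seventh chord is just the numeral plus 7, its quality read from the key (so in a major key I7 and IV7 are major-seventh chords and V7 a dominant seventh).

Stacked in thirds the chord is E-G#-B-D: a dominant seventh chord on E.
E is scale degree 5 in A major, and a dominant seventh chord on that degree is written V7.
With G# in the bass the chord is in first inversion, so the figured bass is 65.

V65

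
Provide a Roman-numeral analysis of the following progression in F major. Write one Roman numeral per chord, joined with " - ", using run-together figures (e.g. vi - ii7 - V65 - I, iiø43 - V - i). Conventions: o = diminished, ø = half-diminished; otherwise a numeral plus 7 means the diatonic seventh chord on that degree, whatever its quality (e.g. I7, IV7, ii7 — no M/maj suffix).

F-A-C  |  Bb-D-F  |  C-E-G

I - IV - V

F-A-C has root F, degree 1 in F major, so I.
Bb-D-F: root Bb is the subdominant; major triad there is IV.
C-E-G has root C, degree 5 in F major, so V.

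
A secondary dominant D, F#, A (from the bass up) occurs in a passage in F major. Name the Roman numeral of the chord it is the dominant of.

ii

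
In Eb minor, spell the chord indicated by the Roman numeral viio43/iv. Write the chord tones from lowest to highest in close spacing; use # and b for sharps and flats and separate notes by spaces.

Db Fb G Bb

The slash marks an applied leading-tone chord: viio of iv. In Eb minor, iv is Ab, so the leading tone to it is G, a half step below.
Building a fully diminished seventh chord on G gives G-Bb-Db-Fb.
The figured bass 43 indicates second inversion, placing the fifth (Db) in the bass: Db-Fb-G-Bb.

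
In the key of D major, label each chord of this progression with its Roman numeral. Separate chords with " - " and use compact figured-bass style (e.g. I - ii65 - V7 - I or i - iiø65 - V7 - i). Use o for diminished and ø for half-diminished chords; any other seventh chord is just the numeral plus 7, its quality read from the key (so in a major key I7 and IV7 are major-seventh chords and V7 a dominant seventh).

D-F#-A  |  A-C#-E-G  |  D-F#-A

I - V7 - I

D-F#-A has root D, degree 1 in D major, so I.
A-C#-E-G has root A, degree 5 in D major, so V7.
D-F#-A: major triad on D = scale degree 1 → I.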